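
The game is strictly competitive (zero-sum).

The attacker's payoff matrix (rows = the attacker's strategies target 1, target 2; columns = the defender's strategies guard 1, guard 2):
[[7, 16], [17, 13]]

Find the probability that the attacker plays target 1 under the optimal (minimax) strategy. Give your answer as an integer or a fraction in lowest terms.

4/13

Row minima are 7 and 13, so the attacker's maximin is 13; column maxima are 17 and 16, so the defender's minimax is 16. These differ, so the equilibrium is in mixed strategies.
Let the attacker play target 1 with probability p. The defender is indifferent when 7p + 17(1−p) = 16p + 13(1−p), giving p = 4/13.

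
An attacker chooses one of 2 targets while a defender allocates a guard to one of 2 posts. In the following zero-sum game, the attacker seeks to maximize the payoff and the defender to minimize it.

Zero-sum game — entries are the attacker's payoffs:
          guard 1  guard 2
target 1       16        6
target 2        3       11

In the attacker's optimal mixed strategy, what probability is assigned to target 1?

Row minima are 6 and 3, so the attacker's maximin is 6; column maxima are 16 and 11, so the defender's minimax is 11. These differ, so the equilibrium is in mixed strategies.
Let the attacker play target 1 with probability p. The defender is indifferent when 16p + 3(1−p) = 6p + 11(1−p), giving p = 4/9.

4/9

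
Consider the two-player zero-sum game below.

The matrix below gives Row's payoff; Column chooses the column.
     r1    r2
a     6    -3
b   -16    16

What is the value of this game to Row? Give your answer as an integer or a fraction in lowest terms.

Row minima are -3 and -16, so Row's maximin is -3; column maxima are 6 and 16, so Column's minimax is 6. These differ, so the equilibrium is in mixed strategies.
Let Row play a with probability p. Column is indifferent when 6p − 16(1−p) = −3p + 16(1−p), giving p = 32/41.
Let Column play r1 with probability q. Row is indifferent when 6q − 3(1−q) = −16q + 16(1−q), giving q = 19/41.
The value is 6·(19/41) + (-3)·(22/41) = 48/41.

48/41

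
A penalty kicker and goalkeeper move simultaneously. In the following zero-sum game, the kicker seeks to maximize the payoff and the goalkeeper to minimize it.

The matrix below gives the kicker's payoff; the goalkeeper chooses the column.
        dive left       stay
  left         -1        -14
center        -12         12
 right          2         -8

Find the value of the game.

-36/17

Row left is strictly dominated by row right, so the kicker never plays it.
The remaining 2×2 game on (center, right) × (dive left, stay) has no saddle point. Let the kicker play center with probability p; indifference gives −12p + 2(1−p) = 12p − 8(1−p), so p = 5/17.
Similarly the goalkeeper's optimal q on dive left is 10/17, and the value is -12·(10/17) + (12)·(7/17) = -36/17.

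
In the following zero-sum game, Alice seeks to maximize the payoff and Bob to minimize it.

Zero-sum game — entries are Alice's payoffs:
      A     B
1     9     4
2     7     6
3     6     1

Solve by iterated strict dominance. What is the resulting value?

6

Row 3 is strictly dominated by row 1 (9>6, 4>1); eliminate 3.
Column A is strictly dominated by B for Bob (4<9, 6<7); eliminate A.
Row 1 is strictly dominated by row 2 (6>4); eliminate 1.
Only (2, B) remains, with payoff 6.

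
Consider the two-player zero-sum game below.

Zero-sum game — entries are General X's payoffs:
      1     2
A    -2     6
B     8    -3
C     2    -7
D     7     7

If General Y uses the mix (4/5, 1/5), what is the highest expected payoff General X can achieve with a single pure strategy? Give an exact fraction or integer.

7

A: (-2)·(4/5) + (6)·(1/5) = -2/5.
B: (8)·(4/5) + (-3)·(1/5) = 29/5.
C: (2)·(4/5) + (-7)·(1/5) = 1/5.
D: (7)·(4/5) + (7)·(1/5) = 7.
The best pure response is D with expected payoff 7.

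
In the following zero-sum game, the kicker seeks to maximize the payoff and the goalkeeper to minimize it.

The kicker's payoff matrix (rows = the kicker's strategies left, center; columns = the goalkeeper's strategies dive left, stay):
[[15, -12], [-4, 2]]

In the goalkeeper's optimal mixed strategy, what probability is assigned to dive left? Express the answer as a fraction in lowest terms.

Row minima are -12 and -4, so the kicker's maximin is -4; column maxima are 15 and 2, so the goalkeeper's minimax is 2. These differ, so the equilibrium is in mixed strategies.
Let the goalkeeper play dive left with probability q. The kicker is indifferent when 15q − 12(1−q) = −4q + 2(1−q), giving q = 14/33.

14/33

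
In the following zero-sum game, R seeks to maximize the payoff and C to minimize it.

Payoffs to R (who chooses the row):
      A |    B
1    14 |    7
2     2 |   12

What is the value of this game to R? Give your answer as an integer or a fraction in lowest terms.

154/17

Row minima are 7 and 2, so R's maximin is 7; column maxima are 14 and 12, so C's minimax is 12. These differ, so the equilibrium is in mixed strategies.
Let R play 1 with probability p. C is indifferent when 14p + 2(1−p) = 7p + 12(1−p), giving p = 10/17.
Let C play A with probability q. R is indifferent when 14q + 7(1−q) = 2q + 12(1−q), giving q = 5/17.
The value is 14·(5/17) + (7)·(12/17) = 154/17.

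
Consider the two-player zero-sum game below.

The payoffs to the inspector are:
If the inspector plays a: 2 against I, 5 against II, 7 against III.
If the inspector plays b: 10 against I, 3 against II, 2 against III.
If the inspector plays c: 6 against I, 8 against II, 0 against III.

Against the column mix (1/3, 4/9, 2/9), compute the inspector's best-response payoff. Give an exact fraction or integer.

a: (2)·(1/3) + (5)·(4/9) + (7)·(2/9) = 40/9.
b: (10)·(1/3) + (3)·(4/9) + (2)·(2/9) = 46/9.
c: (6)·(1/3) + (8)·(4/9) + (0)·(2/9) = 50/9.
The best pure response is c with expected payoff 50/9.

50/9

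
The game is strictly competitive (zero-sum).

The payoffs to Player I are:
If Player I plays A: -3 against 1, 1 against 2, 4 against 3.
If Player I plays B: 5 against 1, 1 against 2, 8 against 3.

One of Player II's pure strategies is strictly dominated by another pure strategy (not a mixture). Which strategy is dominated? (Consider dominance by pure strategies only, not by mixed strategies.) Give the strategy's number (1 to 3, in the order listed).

Player II prefers columns that give Player I less. Compare 3 with 1: -3 < 4, 5 < 8.
So 1 strictly dominates 3 for Player II; 3 is strictly dominated.

3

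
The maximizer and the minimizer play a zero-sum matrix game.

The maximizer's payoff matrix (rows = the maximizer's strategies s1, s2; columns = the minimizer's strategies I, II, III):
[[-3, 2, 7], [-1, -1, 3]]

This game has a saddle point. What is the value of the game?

-1

Row minima: -3, -1 → the maximizer's maximin is -1.
Column maxima: -1, 2, 7 → the minimizer's minimax is -1.
They coincide at (s2, I), so the value is -1.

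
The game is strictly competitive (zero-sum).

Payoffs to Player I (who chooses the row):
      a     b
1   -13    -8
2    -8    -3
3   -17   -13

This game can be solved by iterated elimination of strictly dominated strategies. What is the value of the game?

Column b is strictly dominated by a for Player II (-13<-8, -8<-3, -17<-13); eliminate b.
Row 1 is strictly dominated by row 2 (-8>-13); eliminate 1.
Row 3 is strictly dominated by row 2 (-8>-17); eliminate 3.
Only (2, a) remains, with payoff -8.

-8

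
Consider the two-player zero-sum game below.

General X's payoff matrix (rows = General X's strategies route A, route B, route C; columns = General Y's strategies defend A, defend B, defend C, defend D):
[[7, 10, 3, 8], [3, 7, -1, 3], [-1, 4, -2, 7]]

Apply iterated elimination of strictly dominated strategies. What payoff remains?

3

Column defend A is strictly dominated by defend C for General Y (3<7, -1<3, -2<-1); eliminate defend A.
Row route B is strictly dominated by row route A (10>7, 3>-1, 8>3); eliminate route B.
Column defend D is strictly dominated by defend C for General Y (3<8, -2<7); eliminate defend D.
Column defend B is strictly dominated by defend C for General Y (3<10, -2<4); eliminate defend B.
Row route C is strictly dominated by row route A (3>-2); eliminate route C.
Only (route A, defend C) remains, with payoff 3.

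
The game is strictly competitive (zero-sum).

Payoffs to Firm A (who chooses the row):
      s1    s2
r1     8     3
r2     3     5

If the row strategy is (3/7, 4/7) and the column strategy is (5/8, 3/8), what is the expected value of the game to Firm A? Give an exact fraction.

Against (5/8, 3/8), each row's expected payoff is r1: 49/8; r2: 15/4.
Taking the (3/7, 4/7)-weighted average: (3/7)·(49/8) + (4/7)·(15/4) = 267/56.

267/56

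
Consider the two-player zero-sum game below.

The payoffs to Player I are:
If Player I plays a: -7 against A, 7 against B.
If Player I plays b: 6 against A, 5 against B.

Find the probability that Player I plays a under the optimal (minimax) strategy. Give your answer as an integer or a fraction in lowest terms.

1/15

Row minima are -7 and 5, so Player I's maximin is 5; column maxima are 6 and 7, so Player II's minimax is 6. These differ, so the equilibrium is in mixed strategies.
Let Player I play a with probability p. Player II is indifferent when −7p + 6(1−p) = 7p + 5(1−p), giving p = 1/15.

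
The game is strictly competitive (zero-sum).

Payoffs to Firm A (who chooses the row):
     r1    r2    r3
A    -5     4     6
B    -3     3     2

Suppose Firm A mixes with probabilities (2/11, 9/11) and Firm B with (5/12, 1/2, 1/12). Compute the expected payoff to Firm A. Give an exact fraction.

5/12

Against (5/12, 1/2, 1/12), each row's expected payoff is A: 5/12; B: 5/12.
Taking the (2/11, 9/11)-weighted average: (2/11)·(5/12) + (9/11)·(5/12) = 5/12.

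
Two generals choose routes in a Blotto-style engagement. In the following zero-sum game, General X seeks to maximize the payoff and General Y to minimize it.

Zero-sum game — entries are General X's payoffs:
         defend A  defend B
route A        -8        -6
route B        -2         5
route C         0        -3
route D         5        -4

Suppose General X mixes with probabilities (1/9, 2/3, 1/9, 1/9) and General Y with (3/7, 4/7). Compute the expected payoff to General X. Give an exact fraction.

Against (3/7, 4/7), each row's expected payoff is route A: -48/7; route B: 2; route C: -12/7; route D: -1/7.
Taking the (1/9, 2/3, 1/9, 1/9)-weighted average: (1/9)·(-48/7) + (2/3)·(2) + (1/9)·(-12/7) + (1/9)·(-1/7) = 23/63.

23/63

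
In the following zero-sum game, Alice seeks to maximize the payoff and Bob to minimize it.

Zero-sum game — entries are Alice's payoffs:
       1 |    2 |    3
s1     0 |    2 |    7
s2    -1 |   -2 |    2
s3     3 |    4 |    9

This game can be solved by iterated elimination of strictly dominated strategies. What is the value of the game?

3

Row s2 is strictly dominated by row s1 (0>-1, 2>-2, 7>2); eliminate s2.
Column 2 is strictly dominated by 1 for Bob (0<2, 3<4); eliminate 2.
Column 3 is strictly dominated by 1 for Bob (0<7, 3<9); eliminate 3.
Row s1 is strictly dominated by row s3 (3>0); eliminate s1.
Only (s3, 1) remains, with payoff 3.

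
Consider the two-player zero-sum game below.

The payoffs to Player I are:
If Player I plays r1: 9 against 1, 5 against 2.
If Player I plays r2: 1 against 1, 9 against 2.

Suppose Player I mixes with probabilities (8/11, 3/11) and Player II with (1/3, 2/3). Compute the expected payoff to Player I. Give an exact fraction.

Against (1/3, 2/3), each row's expected payoff is r1: 19/3; r2: 19/3.
Taking the (8/11, 3/11)-weighted average: (8/11)·(19/3) + (3/11)·(19/3) = 19/3.

19/3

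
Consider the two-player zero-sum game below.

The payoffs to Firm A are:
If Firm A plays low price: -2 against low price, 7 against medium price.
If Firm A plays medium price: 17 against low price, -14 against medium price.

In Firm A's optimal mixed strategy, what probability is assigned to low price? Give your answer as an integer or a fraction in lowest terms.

Row minima are -2 and -14, so Firm A's maximin is -2; column maxima are 17 and 7, so Firm B's minimax is 7. These differ, so the equilibrium is in mixed strategies.
Let Firm A play low price with probability p. Firm B is indifferent when −2p + 17(1−p) = 7p − 14(1−p), giving p = 31/40.

31/40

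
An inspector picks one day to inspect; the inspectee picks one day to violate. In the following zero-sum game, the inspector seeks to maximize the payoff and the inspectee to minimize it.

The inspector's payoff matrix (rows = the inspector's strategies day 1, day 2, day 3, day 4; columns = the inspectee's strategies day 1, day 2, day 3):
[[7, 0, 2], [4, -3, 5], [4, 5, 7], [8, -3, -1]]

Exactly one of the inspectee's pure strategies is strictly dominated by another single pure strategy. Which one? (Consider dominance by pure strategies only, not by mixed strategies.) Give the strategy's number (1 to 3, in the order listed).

3

The inspectee prefers columns that give the inspector less. Compare day 3 with day 2: 0 < 2, -3 < 5, 5 < 7, -3 < -1.
So day 2 strictly dominates day 3 for the inspectee; day 3 is strictly dominated.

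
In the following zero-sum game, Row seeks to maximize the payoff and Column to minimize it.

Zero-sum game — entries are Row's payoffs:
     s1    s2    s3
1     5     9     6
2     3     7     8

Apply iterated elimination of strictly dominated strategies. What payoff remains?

5

Column s2 is strictly dominated by s1 for Column (5<9, 3<7); eliminate s2.
Column s3 is strictly dominated by s1 for Column (5<6, 3<8); eliminate s3.
Row 2 is strictly dominated by row 1 (5>3); eliminate 2.
Only (1, s1) remains, with payoff 5.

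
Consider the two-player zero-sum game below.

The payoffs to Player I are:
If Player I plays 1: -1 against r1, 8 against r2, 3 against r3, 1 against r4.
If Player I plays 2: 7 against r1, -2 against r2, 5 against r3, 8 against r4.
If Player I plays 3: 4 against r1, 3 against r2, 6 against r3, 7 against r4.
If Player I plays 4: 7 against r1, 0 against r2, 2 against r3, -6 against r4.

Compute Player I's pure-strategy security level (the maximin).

3

The worst-case payoff for each row is 1: -1, 2: -2, 3: 3, 4: -6.
The best of these is 3.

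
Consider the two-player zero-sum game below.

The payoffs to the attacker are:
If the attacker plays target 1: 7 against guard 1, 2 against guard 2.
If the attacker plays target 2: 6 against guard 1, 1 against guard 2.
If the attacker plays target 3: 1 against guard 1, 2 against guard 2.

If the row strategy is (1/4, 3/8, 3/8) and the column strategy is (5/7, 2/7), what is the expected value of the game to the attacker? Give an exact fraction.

Against (5/7, 2/7), each row's expected payoff is target 1: 39/7; target 2: 32/7; target 3: 9/7.
Taking the (1/4, 3/8, 3/8)-weighted average: (1/4)·(39/7) + (3/8)·(32/7) + (3/8)·(9/7) = 201/56.

201/56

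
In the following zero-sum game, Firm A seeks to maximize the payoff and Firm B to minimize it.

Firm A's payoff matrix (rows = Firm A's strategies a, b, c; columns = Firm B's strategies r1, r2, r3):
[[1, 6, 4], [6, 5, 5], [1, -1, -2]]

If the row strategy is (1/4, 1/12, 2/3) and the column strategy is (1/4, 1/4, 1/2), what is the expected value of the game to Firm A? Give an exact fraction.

17/24

Against (1/4, 1/4, 1/2), each row's expected payoff is a: 15/4; b: 21/4; c: -1.
Taking the (1/4, 1/12, 2/3)-weighted average: (1/4)·(15/4) + (1/12)·(21/4) + (2/3)·(-1) = 17/24.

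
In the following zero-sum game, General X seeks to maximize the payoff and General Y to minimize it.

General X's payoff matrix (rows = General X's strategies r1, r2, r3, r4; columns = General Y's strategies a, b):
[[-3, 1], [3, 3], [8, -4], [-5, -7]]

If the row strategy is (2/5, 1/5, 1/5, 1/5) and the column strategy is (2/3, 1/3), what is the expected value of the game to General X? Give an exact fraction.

-2/5

Against (2/3, 1/3), each row's expected payoff is r1: -5/3; r2: 3; r3: 4; r4: -17/3.
Taking the (2/5, 1/5, 1/5, 1/5)-weighted average: (2/5)·(-5/3) + (1/5)·(3) + (1/5)·(4) + (1/5)·(-17/3) = -2/5.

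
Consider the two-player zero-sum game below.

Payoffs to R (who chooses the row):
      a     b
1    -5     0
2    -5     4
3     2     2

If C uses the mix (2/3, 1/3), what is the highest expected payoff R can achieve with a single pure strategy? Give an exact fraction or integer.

1: (-5)·(2/3) + (0)·(1/3) = -10/3.
2: (-5)·(2/3) + (4)·(1/3) = -2.
3: (2)·(2/3) + (2)·(1/3) = 2.
The best pure response is 3 with expected payoff 2.

2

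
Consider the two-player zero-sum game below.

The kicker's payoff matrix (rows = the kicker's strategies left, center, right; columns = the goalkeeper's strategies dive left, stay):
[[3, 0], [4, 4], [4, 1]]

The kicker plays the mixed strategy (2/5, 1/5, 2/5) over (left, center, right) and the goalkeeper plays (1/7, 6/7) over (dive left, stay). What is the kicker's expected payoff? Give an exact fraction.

54/35

Against (1/7, 6/7), each row's expected payoff is left: 3/7; center: 4; right: 10/7.
Taking the (2/5, 1/5, 2/5)-weighted average: (2/5)·(3/7) + (1/5)·(4) + (2/5)·(10/7) = 54/35.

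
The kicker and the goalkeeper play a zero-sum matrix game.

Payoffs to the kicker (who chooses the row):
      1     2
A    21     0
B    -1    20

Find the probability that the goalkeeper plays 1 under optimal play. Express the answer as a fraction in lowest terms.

Row minima are 0 and -1, so the kicker's maximin is 0; column maxima are 21 and 20, so the goalkeeper's minimax is 20. These differ, so the equilibrium is in mixed strategies.
Let the goalkeeper play 1 with probability q. The kicker is indifferent when 21q = −q + 20(1−q), giving q = 10/21.

10/21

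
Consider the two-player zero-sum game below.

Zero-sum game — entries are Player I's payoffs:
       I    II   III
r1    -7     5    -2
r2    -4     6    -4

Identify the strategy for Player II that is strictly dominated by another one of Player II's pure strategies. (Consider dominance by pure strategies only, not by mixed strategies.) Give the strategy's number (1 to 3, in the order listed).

Player II prefers columns that give Player I less. Compare II with I: -7 < 5, -4 < 6.
So I strictly dominates II for Player II; II is strictly dominated.

2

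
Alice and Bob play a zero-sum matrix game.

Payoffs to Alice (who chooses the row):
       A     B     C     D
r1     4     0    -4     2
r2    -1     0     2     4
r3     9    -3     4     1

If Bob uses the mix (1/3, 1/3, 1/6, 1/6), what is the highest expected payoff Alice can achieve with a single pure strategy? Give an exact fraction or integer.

17/6

r1: (4)·(1/3) + (0)·(1/3) + (-4)·(1/6) + (2)·(1/6) = 1.
r2: (-1)·(1/3) + (0)·(1/3) + (2)·(1/6) + (4)·(1/6) = 2/3.
r3: (9)·(1/3) + (-3)·(1/3) + (4)·(1/6) + (1)·(1/6) = 17/6.
The best pure response is r3 with expected payoff 17/6.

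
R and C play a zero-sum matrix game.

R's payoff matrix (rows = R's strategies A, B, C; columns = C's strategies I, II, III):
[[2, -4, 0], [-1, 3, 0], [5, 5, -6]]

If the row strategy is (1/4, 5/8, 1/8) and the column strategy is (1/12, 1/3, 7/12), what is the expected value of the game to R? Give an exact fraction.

5/48

Against (1/12, 1/3, 7/12), each row's expected payoff is A: -7/6; B: 11/12; C: -17/12.
Taking the (1/4, 5/8, 1/8)-weighted average: (1/4)·(-7/6) + (5/8)·(11/12) + (1/8)·(-17/12) = 5/48.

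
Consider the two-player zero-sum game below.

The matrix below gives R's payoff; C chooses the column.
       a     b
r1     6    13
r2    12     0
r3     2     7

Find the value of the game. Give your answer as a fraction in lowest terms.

156/19

Row r3 is strictly dominated by row r1, so R never plays it.
The remaining 2×2 game on (r1, r2) × (a, b) has no saddle point. Let R play r1 with probability p; indifference gives 6p + 12(1−p) = 13p, so p = 12/19.
Similarly C's optimal q on a is 13/19, and the value is 6·(13/19) + (13)·(6/19) = 156/19.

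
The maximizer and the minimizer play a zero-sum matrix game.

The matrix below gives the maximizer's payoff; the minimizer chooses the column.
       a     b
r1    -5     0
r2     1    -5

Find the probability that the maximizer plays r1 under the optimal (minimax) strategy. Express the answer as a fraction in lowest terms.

6/11

Row minima are -5 and -5, so the maximizer's maximin is -5; column maxima are 1 and 0, so the minimizer's minimax is 0. These differ, so the equilibrium is in mixed strategies.
Let the maximizer play r1 with probability p. The minimizer is indifferent when −5p + (1−p) = −5(1−p), giving p = 6/11.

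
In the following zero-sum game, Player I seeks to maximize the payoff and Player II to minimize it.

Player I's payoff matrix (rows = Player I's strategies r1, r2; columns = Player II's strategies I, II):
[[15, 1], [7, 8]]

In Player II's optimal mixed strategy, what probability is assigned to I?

7/15

Row minima are 1 and 7, so Player I's maximin is 7; column maxima are 15 and 8, so Player II's minimax is 8. These differ, so the equilibrium is in mixed strategies.
Let Player II play I with probability q. Player I is indifferent when 15q + (1−q) = 7q + 8(1−q), giving q = 7/15.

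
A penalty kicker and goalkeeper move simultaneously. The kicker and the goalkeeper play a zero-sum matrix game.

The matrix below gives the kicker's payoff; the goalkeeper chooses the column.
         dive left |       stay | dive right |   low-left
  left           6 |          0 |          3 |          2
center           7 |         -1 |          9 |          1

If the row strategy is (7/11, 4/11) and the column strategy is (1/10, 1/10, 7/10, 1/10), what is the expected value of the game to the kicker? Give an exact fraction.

483/110

Against (1/10, 1/10, 7/10, 1/10), each row's expected payoff is left: 29/10; center: 7.
Taking the (7/11, 4/11)-weighted average: (7/11)·(29/10) + (4/11)·(7) = 483/110.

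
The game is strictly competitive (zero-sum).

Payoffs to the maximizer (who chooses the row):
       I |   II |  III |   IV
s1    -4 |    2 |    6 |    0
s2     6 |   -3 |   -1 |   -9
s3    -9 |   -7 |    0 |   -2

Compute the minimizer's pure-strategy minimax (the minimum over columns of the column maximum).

The worst case (largest entry) in each column is I: 6, II: 2, III: 6, IV: 0.
The best (smallest) of these is 0.

0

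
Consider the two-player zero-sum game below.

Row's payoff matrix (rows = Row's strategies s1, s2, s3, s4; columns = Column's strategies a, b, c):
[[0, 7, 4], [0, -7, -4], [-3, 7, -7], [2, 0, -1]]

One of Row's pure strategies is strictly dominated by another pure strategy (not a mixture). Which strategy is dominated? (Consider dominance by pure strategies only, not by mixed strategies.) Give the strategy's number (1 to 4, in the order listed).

2

Compare s2 with s4: 2 > 0, 0 > -7, -1 > -4.
So s4 strictly dominates s2 for Row; s2 is strictly dominated.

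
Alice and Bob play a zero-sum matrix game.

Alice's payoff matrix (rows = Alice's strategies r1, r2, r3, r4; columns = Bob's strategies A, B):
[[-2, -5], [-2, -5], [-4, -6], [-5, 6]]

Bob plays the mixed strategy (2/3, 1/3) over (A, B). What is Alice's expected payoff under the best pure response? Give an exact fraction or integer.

-4/3

r1: (-2)·(2/3) + (-5)·(1/3) = -3.
r2: (-2)·(2/3) + (-5)·(1/3) = -3.
r3: (-4)·(2/3) + (-6)·(1/3) = -14/3.
r4: (-5)·(2/3) + (6)·(1/3) = -4/3.
The best pure response is r4 with expected payoff -4/3.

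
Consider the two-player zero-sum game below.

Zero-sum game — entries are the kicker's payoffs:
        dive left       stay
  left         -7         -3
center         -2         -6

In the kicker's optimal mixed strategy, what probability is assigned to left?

1/2

Row minima are -7 and -6, so the kicker's maximin is -6; column maxima are -2 and -3, so the goalkeeper's minimax is -3. These differ, so the equilibrium is in mixed strategies.
Let the kicker play left with probability p. The goalkeeper is indifferent when −7p − 2(1−p) = −3p − 6(1−p), giving p = 1/2.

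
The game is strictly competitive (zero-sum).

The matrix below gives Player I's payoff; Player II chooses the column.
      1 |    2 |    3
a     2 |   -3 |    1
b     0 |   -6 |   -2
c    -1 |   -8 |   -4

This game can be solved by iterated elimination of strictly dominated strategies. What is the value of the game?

Column 1 is strictly dominated by 2 for Player II (-3<2, -6<0, -8<-1); eliminate 1.
Column 3 is strictly dominated by 2 for Player II (-3<1, -6<-2, -8<-4); eliminate 3.
Row c is strictly dominated by row a (-3>-8); eliminate c.
Row b is strictly dominated by row a (-3>-6); eliminate b.
Only (a, 2) remains, with payoff -3.

-3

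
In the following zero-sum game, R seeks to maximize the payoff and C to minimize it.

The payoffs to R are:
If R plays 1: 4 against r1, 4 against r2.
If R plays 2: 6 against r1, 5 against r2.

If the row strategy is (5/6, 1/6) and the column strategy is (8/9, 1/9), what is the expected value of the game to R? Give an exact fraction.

233/54

Against (8/9, 1/9), each row's expected payoff is 1: 4; 2: 53/9.
Taking the (5/6, 1/6)-weighted average: (5/6)·(4) + (1/6)·(53/9) = 233/54.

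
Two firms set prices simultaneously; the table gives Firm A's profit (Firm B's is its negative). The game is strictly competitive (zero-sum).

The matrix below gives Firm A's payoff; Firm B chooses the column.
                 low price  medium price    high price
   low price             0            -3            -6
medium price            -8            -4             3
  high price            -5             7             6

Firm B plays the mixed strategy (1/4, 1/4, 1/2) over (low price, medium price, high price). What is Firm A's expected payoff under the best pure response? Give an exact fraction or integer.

low price: (0)·(1/4) + (-3)·(1/4) + (-6)·(1/2) = -15/4.
medium price: (-8)·(1/4) + (-4)·(1/4) + (3)·(1/2) = -3/2.
high price: (-5)·(1/4) + (7)·(1/4) + (6)·(1/2) = 7/2.
The best pure response is high price with expected payoff 7/2.

7/2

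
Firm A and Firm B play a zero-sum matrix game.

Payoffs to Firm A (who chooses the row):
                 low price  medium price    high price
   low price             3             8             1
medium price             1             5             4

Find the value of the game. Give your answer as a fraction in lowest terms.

11/5

Column medium price is strictly dominated by low price for Firm B (it gives Firm A more in every row).
The remaining 2×2 game on (low price, medium price) × (low price, high price) has no saddle point. Let Firm A play low price with probability p; indifference gives 3p + (1−p) = p + 4(1−p), so p = 3/5.
Similarly Firm B's optimal q on low price is 3/5, and the value is 3·(3/5) + (1)·(2/5) = 11/5.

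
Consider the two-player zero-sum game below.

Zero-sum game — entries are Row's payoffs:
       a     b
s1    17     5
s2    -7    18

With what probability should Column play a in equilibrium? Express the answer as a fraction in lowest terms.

13/37

Row minima are 5 and -7, so Row's maximin is 5; column maxima are 17 and 18, so Column's minimax is 17. These differ, so the equilibrium is in mixed strategies.
Let Column play a with probability q. Row is indifferent when 17q + 5(1−q) = −7q + 18(1−q), giving q = 13/37.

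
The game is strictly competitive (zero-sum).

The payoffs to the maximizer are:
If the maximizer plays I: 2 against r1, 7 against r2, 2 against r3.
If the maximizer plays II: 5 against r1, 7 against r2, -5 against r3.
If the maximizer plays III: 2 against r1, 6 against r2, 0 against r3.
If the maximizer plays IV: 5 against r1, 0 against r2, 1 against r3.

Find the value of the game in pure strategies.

Row minima: 2, -5, 0, 0 → the maximizer's maximin is 2.
Column maxima: 5, 7, 2 → the minimizer's minimax is 2.
They coincide at (I, r3), so the value is 2.

2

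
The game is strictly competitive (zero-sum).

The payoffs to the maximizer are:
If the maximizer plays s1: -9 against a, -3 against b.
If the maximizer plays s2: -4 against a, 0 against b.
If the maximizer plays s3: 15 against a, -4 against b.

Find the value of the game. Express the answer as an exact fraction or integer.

-16/23

Row s1 is strictly dominated by row s2, so the maximizer never plays it.
The remaining 2×2 game on (s2, s3) × (a, b) has no saddle point. Let the maximizer play s2 with probability p; indifference gives −4p + 15(1−p) = −4(1−p), so p = 19/23.
Similarly the minimizer's optimal q on a is 4/23, and the value is -4·(4/23) + (0)·(19/23) = -16/23.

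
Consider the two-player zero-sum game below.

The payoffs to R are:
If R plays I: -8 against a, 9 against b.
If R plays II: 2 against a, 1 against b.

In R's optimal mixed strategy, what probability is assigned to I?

1/18

Row minima are -8 and 1, so R's maximin is 1; column maxima are 2 and 9, so C's minimax is 2. These differ, so the equilibrium is in mixed strategies.
Let R play I with probability p. C is indifferent when −8p + 2(1−p) = 9p + (1−p), giving p = 1/18.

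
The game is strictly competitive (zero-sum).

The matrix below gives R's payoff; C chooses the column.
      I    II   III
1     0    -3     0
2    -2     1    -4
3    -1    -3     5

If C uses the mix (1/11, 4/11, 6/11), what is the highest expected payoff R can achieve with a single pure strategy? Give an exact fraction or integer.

17/11

1: (0)·(1/11) + (-3)·(4/11) + (0)·(6/11) = -12/11.
2: (-2)·(1/11) + (1)·(4/11) + (-4)·(6/11) = -2.
3: (-1)·(1/11) + (-3)·(4/11) + (5)·(6/11) = 17/11.
The best pure response is 3 with expected payoff 17/11.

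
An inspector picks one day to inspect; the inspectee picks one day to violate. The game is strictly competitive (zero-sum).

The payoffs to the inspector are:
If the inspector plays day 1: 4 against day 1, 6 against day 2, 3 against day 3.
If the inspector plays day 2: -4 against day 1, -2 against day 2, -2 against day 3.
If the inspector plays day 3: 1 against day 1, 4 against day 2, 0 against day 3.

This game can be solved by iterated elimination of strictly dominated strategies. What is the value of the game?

3

Column day 2 is strictly dominated by day 1 for the inspectee (4<6, -4<-2, 1<4); eliminate day 2.
Row day 3 is strictly dominated by row day 1 (4>1, 3>0); eliminate day 3.
Row day 2 is strictly dominated by row day 1 (4>-4, 3>-2); eliminate day 2.
Column day 1 is strictly dominated by day 3 for the inspectee (3<4); eliminate day 1.
Only (day 1, day 3) remains, with payoff 3.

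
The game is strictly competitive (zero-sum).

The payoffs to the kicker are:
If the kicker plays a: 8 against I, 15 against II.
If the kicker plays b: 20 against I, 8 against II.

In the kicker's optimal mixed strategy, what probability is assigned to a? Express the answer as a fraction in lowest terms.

12/19

Row minima are 8 and 8, so the kicker's maximin is 8; column maxima are 20 and 15, so the goalkeeper's minimax is 15. These differ, so the equilibrium is in mixed strategies.
Let the kicker play a with probability p. The goalkeeper is indifferent when 8p + 20(1−p) = 15p + 8(1−p), giving p = 12/19.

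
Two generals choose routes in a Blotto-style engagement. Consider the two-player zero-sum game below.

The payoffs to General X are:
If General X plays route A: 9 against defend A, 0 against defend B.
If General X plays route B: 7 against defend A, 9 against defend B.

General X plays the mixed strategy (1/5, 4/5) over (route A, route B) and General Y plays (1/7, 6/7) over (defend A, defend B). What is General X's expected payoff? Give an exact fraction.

253/35

Against (1/7, 6/7), each row's expected payoff is route A: 9/7; route B: 61/7.
Taking the (1/5, 4/5)-weighted average: (1/5)·(9/7) + (4/5)·(61/7) = 253/35.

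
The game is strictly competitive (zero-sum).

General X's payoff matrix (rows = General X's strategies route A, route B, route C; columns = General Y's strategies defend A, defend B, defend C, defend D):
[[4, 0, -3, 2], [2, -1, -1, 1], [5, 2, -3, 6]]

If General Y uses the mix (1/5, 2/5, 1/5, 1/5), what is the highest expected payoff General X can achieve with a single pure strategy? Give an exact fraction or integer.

12/5

route A: (4)·(1/5) + (0)·(2/5) + (-3)·(1/5) + (2)·(1/5) = 3/5.
route B: (2)·(1/5) + (-1)·(2/5) + (-1)·(1/5) + (1)·(1/5) = 0.
route C: (5)·(1/5) + (2)·(2/5) + (-3)·(1/5) + (6)·(1/5) = 12/5.
The best pure response is route C with expected payoff 12/5.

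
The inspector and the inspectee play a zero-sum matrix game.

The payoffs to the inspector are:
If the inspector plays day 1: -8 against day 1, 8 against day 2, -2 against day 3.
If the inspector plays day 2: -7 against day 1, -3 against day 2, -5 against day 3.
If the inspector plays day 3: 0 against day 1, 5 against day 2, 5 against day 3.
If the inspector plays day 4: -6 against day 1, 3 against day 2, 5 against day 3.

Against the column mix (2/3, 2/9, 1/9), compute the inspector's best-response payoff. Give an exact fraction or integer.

day 1: (-8)·(2/3) + (8)·(2/9) + (-2)·(1/9) = -34/9.
day 2: (-7)·(2/3) + (-3)·(2/9) + (-5)·(1/9) = -53/9.
day 3: (0)·(2/3) + (5)·(2/9) + (5)·(1/9) = 5/3.
day 4: (-6)·(2/3) + (3)·(2/9) + (5)·(1/9) = -25/9.
The best pure response is day 3 with expected payoff 5/3.

5/3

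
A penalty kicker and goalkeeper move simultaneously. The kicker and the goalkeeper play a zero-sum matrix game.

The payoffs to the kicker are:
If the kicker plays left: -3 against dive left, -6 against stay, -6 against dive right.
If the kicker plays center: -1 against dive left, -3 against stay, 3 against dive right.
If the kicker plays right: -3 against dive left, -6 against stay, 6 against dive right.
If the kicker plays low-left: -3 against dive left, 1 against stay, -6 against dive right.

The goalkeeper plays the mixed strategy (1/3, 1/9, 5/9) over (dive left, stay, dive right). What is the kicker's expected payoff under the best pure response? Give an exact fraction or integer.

left: (-3)·(1/3) + (-6)·(1/9) + (-6)·(5/9) = -5.
center: (-1)·(1/3) + (-3)·(1/9) + (3)·(5/9) = 1.
right: (-3)·(1/3) + (-6)·(1/9) + (6)·(5/9) = 5/3.
low-left: (-3)·(1/3) + (1)·(1/9) + (-6)·(5/9) = -38/9.
The best pure response is right with expected payoff 5/3.

5/3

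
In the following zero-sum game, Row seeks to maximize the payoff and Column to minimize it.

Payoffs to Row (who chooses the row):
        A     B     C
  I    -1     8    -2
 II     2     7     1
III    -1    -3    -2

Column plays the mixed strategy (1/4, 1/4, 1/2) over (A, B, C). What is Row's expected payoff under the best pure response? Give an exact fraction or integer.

I: (-1)·(1/4) + (8)·(1/4) + (-2)·(1/2) = 3/4.
II: (2)·(1/4) + (7)·(1/4) + (1)·(1/2) = 11/4.
III: (-1)·(1/4) + (-3)·(1/4) + (-2)·(1/2) = -2.
The best pure response is II with expected payoff 11/4.

11/4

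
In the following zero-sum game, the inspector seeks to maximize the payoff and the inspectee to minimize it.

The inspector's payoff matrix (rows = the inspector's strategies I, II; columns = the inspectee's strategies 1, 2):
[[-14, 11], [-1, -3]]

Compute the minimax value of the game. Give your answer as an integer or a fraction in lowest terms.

-53/27

Row minima are -14 and -3, so the inspector's maximin is -3; column maxima are -1 and 11, so the inspectee's minimax is -1. These differ, so the equilibrium is in mixed strategies.
Let the inspector play I with probability p. The inspectee is indifferent when −14p − (1−p) = 11p − 3(1−p), giving p = 2/27.
Let the inspectee play 1 with probability q. The inspector is indifferent when −14q + 11(1−q) = −q − 3(1−q), giving q = 14/27.
The value is -14·(14/27) + (11)·(13/27) = -53/27.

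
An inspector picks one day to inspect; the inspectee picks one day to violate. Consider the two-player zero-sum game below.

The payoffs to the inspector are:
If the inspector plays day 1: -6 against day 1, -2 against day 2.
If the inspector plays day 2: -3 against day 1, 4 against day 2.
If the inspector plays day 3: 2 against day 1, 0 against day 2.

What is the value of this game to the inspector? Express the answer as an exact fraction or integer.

Row day 1 is strictly dominated by row day 2, so the inspector never plays it.
The remaining 2×2 game on (day 2, day 3) × (day 1, day 2) has no saddle point. Let the inspector play day 2 with probability p; indifference gives −3p + 2(1−p) = 4p, so p = 2/9.
Similarly the inspectee's optimal q on day 1 is 4/9, and the value is -3·(4/9) + (4)·(5/9) = 8/9.

8/9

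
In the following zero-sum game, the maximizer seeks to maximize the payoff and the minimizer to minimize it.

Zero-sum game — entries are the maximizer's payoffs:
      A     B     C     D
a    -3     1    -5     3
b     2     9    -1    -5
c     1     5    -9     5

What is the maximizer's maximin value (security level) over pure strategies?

-5

The worst-case payoff for each row is a: -5, b: -5, c: -9.
The best of these is -5.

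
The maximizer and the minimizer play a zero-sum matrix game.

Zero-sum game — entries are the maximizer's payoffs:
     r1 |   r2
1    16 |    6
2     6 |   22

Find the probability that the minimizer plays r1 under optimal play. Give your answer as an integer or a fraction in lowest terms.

Row minima are 6 and 6, so the maximizer's maximin is 6; column maxima are 16 and 22, so the minimizer's minimax is 16. These differ, so the equilibrium is in mixed strategies.
Let the minimizer play r1 with probability q. The maximizer is indifferent when 16q + 6(1−q) = 6q + 22(1−q), giving q = 8/13.

8/13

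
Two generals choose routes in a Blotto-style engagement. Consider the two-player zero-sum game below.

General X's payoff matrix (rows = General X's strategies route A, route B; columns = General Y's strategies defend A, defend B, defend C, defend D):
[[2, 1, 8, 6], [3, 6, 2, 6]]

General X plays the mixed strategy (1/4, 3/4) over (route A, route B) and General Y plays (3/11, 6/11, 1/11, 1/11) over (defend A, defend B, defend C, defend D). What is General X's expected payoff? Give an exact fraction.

Against (3/11, 6/11, 1/11, 1/11), each row's expected payoff is route A: 26/11; route B: 53/11.
Taking the (1/4, 3/4)-weighted average: (1/4)·(26/11) + (3/4)·(53/11) = 185/44.

185/44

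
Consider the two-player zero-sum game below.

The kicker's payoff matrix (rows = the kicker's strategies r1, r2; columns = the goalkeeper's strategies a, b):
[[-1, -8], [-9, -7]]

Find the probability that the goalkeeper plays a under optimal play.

Row minima are -8 and -9, so the kicker's maximin is -8; column maxima are -1 and -7, so the goalkeeper's minimax is -7. These differ, so the equilibrium is in mixed strategies.
Let the goalkeeper play a with probability q. The kicker is indifferent when −q − 8(1−q) = −9q − 7(1−q), giving q = 1/9.

1/9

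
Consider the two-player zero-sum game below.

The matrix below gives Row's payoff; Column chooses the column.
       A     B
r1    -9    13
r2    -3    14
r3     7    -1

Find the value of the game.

Row r1 is strictly dominated by row r2, so Row never plays it.
The remaining 2×2 game on (r2, r3) × (A, B) has no saddle point. Let Row play r2 with probability p; indifference gives −3p + 7(1−p) = 14p − (1−p), so p = 8/25.
Similarly Column's optimal q on A is 3/5, and the value is -3·(3/5) + (14)·(2/5) = 19/5.

19/5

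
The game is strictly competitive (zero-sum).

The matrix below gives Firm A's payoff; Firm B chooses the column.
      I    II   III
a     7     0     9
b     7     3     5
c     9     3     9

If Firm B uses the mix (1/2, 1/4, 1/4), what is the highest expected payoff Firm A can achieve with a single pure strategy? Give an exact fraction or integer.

15/2

a: (7)·(1/2) + (0)·(1/4) + (9)·(1/4) = 23/4.
b: (7)·(1/2) + (3)·(1/4) + (5)·(1/4) = 11/2.
c: (9)·(1/2) + (3)·(1/4) + (9)·(1/4) = 15/2.
The best pure response is c with expected payoff 15/2.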